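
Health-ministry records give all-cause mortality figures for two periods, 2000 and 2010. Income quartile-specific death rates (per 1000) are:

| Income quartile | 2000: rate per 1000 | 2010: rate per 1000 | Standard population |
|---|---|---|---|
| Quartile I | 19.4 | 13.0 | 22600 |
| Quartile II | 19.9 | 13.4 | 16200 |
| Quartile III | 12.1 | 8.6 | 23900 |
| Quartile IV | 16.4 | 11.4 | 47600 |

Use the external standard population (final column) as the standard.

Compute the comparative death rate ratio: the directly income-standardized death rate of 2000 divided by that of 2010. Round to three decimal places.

1.454

Standard total = 110300; weights = 0.2049, 0.1469, 0.2167, 0.4316.
2000: 0.2049×19.4 + 0.1469×19.9 + 0.2167×12.1 + 0.4316×16.4 = 16.5970 per 1000.
2010: 0.2049×13.0 + 0.1469×13.4 + 0.2167×8.6 + 0.4316×11.4 = 11.4149 per 1000.
Ratio = 16.5970 ÷ 11.4149 = 1.45398.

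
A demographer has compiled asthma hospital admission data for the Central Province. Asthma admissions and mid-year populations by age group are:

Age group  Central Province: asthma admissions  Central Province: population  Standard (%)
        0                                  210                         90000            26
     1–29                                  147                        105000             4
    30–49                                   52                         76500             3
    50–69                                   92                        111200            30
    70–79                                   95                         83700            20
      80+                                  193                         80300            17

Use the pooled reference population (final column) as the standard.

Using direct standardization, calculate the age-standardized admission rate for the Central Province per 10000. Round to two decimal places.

Age-specific rates per 10000 for the Central Province: 23.33, 14.00, 6.80, 8.27, 11.35, 24.03.
Standard weights: 0.26, 0.04, 0.03, 0.30, 0.20, 0.17.
Standardized rate: 0.2600×23.33 + 0.0400×14.00 + 0.0300×6.80 + 0.3000×8.27 + 0.2000×11.35 + 0.1700×24.03 = 15.6685 per 10000.

15.67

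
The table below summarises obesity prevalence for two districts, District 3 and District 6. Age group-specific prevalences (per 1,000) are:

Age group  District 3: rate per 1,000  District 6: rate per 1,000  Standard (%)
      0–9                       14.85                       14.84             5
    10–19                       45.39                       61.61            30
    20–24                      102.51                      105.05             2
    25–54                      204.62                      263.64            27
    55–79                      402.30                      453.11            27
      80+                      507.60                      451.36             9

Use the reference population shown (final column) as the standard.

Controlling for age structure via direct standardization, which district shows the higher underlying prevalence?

Standard weights: 0.05, 0.30, 0.02, 0.27, 0.27, 0.09.
District 3: 0.0500×14.85 + 0.3000×45.39 + 0.0200×102.51 + 0.2700×204.62 + 0.2700×402.30 + 0.0900×507.60 = 225.9621 per 1,000.
District 6: 0.0500×14.84 + 0.3000×61.61 + 0.0200×105.05 + 0.2700×263.64 + 0.2700×453.11 + 0.0900×451.36 = 255.4709 per 1,000.

District 6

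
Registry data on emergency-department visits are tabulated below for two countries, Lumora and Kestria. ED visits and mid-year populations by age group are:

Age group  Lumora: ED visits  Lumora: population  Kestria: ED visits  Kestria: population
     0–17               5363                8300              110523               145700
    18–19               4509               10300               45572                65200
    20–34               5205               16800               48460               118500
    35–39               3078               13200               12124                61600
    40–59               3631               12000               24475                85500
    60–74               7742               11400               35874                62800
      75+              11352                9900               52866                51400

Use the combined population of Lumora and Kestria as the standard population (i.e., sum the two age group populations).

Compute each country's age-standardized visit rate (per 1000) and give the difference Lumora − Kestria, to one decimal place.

Age-specific rates per 1000 for Lumora: 646.145, 437.767, 309.821, 233.182, 302.583, 679.123, 1146.667.
For Kestria: 758.566, 698.957, 408.945, 196.818, 286.257, 571.242, 1028.521.
Combined standard total = 672600; weights = 0.2290, 0.1123, 0.2012, 0.1112, 0.1450, 0.1103, 0.0911.
Lumora: 0.2290×646.145 + 0.1123×437.767 + 0.2012×309.821 + 0.1112×233.182 + 0.1450×302.583 + 0.1103×679.123 + 0.0911×1146.667 = 508.6262 per 1000.
Kestria: 0.2290×758.566 + 0.1123×698.957 + 0.2012×408.945 + 0.1112×196.818 + 0.1450×286.257 + 0.1103×571.242 + 0.0911×1028.521 = 554.5454 per 1000.
Difference = 508.6262 − 554.5454 = -45.9192.

-45.9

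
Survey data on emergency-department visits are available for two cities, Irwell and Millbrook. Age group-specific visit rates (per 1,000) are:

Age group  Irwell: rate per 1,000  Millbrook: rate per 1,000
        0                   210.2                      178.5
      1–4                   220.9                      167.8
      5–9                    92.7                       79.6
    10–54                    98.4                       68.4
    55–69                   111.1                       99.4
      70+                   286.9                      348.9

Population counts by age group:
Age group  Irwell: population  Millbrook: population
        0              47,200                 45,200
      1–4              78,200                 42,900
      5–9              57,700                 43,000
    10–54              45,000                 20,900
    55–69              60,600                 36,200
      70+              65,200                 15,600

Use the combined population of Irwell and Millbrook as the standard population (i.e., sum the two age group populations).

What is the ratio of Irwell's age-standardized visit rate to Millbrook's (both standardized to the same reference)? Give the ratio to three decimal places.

1.101

Combined standard total = 557,700; weights = 0.1657, 0.2171, 0.1806, 0.1182, 0.1736, 0.1449.
Irwell: 0.1657×210.2 + 0.2171×220.9 + 0.1806×92.7 + 0.1182×98.4 + 0.1736×111.1 + 0.1449×286.9 = 172.0081 per 1,000.
Millbrook: 0.1657×178.5 + 0.2171×167.8 + 0.1806×79.6 + 0.1182×68.4 + 0.1736×99.4 + 0.1449×348.9 = 156.2673 per 1,000.
Ratio = 172.0081 ÷ 156.2673 = 1.10073.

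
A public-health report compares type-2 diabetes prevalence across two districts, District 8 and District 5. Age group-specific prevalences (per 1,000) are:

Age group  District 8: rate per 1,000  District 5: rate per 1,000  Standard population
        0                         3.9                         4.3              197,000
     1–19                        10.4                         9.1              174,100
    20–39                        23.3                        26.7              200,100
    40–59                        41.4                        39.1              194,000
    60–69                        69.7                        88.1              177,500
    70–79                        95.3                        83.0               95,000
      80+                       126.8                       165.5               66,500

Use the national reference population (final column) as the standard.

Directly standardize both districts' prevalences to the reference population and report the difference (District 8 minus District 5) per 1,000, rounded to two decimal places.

-4.31

Standard total = 1,104,200; weights = 0.1784, 0.1577, 0.1812, 0.1757, 0.1607, 0.0860, 0.0602.
District 8: 0.1784×3.9 + 0.1577×10.4 + 0.1812×23.3 + 0.1757×41.4 + 0.1607×69.7 + 0.0860×95.3 + 0.0602×126.8 = 40.8715 per 1,000.
District 5: 0.1784×4.3 + 0.1577×9.1 + 0.1812×26.7 + 0.1757×39.1 + 0.1607×88.1 + 0.0860×83.0 + 0.0602×165.5 = 45.1802 per 1,000.
Difference = 40.8715 − 45.1802 = -4.3087.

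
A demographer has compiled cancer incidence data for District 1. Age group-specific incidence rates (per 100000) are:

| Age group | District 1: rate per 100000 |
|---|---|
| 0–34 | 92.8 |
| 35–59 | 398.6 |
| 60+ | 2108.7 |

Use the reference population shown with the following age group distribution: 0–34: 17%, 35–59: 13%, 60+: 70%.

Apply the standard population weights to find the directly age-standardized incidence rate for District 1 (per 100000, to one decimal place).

Standard weights: 0.17, 0.13, 0.70.
Standardized rate: 0.1700×92.8 + 0.1300×398.6 + 0.7000×2108.7 = 1543.6840 per 100000.

1543.7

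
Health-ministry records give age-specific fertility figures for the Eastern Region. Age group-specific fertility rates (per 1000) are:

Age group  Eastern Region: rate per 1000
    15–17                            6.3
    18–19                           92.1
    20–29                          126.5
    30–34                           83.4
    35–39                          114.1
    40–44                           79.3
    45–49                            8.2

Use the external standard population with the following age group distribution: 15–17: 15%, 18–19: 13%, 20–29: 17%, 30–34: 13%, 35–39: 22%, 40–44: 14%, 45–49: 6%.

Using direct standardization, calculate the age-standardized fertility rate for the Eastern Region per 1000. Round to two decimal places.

81.96

Standard weights: 0.15, 0.13, 0.17, 0.13, 0.22, 0.14, 0.06.
Standardized rate: 0.1500×6.3 + 0.1300×92.1 + 0.1700×126.5 + 0.1300×83.4 + 0.2200×114.1 + 0.1400×79.3 + 0.0600×8.2 = 81.9610 per 1000.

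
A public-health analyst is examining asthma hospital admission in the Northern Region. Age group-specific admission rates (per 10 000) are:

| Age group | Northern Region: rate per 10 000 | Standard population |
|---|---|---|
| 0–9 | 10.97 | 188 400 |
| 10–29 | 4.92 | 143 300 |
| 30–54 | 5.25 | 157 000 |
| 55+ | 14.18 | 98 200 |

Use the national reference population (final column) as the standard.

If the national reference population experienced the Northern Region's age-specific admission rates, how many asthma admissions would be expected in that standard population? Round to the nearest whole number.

499

Expected asthma admissions = Σ (standard pop × age-specific rate ÷ 10 000)
= 188 400×10.97/10 000 + 143 300×4.92/10 000 + 157 000×5.25/10 000 + 98 200×14.18/10 000
= 206.67 + 70.50 + 82.42 + 139.25 = 498.85.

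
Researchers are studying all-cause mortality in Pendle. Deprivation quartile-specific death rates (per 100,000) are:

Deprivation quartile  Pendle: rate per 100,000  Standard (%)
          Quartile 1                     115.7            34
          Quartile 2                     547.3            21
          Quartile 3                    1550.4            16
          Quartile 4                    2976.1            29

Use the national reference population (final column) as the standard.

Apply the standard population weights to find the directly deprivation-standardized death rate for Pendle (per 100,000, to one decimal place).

1265.4

Standard weights: 0.34, 0.21, 0.16, 0.29.
Standardized rate: 0.3400×115.7 + 0.2100×547.3 + 0.1600×1550.4 + 0.2900×2976.1 = 1265.4040 per 100,000.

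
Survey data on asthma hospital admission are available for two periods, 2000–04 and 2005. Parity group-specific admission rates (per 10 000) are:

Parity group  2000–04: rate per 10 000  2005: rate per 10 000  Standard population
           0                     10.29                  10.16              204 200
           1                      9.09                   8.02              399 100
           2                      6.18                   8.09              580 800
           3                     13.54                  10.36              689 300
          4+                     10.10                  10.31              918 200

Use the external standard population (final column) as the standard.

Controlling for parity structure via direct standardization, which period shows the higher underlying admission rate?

2000–04

Standard total = 2 791 600; weights = 0.0731, 0.1430, 0.2081, 0.2469, 0.3289.
2000–04: 0.0731×10.29 + 0.1430×9.09 + 0.2081×6.18 + 0.2469×13.54 + 0.3289×10.10 = 10.0033 per 10 000.
2005: 0.0731×10.16 + 0.1430×8.02 + 0.2081×8.09 + 0.2469×10.36 + 0.3289×10.31 = 9.5221 per 10 000.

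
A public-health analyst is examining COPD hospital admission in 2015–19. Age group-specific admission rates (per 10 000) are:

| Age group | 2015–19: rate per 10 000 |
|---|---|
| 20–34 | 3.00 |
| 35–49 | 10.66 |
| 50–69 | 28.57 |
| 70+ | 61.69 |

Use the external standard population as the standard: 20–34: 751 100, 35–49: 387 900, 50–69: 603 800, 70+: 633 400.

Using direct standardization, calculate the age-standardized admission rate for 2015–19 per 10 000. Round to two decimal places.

Standard total = 2 376 200; weights = 0.3161, 0.1632, 0.2541, 0.2666.
Standardized rate: 0.3161×3.00 + 0.1632×10.66 + 0.2541×28.57 + 0.2666×61.69 = 26.3923 per 10 000.

26.39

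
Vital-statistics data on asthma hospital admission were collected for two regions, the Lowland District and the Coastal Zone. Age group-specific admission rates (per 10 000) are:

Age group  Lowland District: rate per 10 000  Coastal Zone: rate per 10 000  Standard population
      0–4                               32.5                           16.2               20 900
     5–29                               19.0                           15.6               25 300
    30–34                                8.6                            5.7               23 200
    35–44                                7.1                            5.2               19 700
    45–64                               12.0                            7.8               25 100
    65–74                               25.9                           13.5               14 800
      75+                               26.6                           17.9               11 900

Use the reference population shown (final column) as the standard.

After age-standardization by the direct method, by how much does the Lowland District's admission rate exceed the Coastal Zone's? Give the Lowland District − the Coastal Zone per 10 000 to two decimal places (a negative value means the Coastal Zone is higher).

Standard total = 140 900; weights = 0.1483, 0.1796, 0.1647, 0.1398, 0.1781, 0.1050, 0.0845.
The Lowland District: 0.1483×32.5 + 0.1796×19.0 + 0.1647×8.6 + 0.1398×7.1 + 0.1781×12.0 + 0.1050×25.9 + 0.0845×26.6 = 17.7459 per 10 000.
The Coastal Zone: 0.1483×16.2 + 0.1796×15.6 + 0.1647×5.7 + 0.1398×5.2 + 0.1781×7.8 + 0.1050×13.5 + 0.0845×17.9 = 11.1890 per 10 000.
Difference = 17.7459 − 11.1890 = 6.5569.

6.56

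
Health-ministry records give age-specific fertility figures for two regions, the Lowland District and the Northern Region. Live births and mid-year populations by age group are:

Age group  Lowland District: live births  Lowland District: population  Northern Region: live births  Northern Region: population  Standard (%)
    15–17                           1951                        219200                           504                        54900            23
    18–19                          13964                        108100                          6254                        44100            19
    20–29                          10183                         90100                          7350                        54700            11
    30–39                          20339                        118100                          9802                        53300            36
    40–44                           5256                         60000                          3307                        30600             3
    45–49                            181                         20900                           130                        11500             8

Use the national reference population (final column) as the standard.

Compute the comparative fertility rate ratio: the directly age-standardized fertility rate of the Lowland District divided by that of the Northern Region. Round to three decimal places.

0.914

Age-specific rates per 1000 for the Lowland District: 8.901, 129.177, 113.019, 172.218, 87.600, 8.660.
For the Northern Region: 9.180, 141.814, 134.369, 183.902, 108.072, 11.304.
Standard weights: 0.23, 0.19, 0.11, 0.36, 0.03, 0.08.
The Lowland District: 0.2300×8.901 + 0.1900×129.177 + 0.1100×113.019 + 0.3600×172.218 + 0.0300×87.600 + 0.0800×8.660 = 104.3422 per 1000.
The Northern Region: 0.2300×9.180 + 0.1900×141.814 + 0.1100×134.369 + 0.3600×183.902 + 0.0300×108.072 + 0.0800×11.304 = 114.1882 per 1000.
Ratio = 104.3422 ÷ 114.1882 = 0.91377.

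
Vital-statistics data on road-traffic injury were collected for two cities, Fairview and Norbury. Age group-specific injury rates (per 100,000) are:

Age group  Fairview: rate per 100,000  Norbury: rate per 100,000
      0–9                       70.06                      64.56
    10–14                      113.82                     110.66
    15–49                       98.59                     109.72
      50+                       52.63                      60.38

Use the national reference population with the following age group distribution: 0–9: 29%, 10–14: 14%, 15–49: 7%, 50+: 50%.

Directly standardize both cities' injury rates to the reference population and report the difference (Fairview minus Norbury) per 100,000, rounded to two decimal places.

-2.62

Standard weights: 0.29, 0.14, 0.07, 0.50.
Fairview: 0.2900×70.06 + 0.1400×113.82 + 0.0700×98.59 + 0.5000×52.63 = 69.4685 per 100,000.
Norbury: 0.2900×64.56 + 0.1400×110.66 + 0.0700×109.72 + 0.5000×60.38 = 72.0852 per 100,000.
Difference = 69.4685 − 72.0852 = -2.6167.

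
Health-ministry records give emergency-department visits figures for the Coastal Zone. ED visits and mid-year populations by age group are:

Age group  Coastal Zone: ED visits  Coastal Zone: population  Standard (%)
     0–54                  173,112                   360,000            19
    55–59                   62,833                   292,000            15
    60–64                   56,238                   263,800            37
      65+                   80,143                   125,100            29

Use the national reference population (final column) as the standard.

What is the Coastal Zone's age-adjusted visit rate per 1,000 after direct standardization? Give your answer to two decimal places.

388.30

Age-specific rates per 1,000 for the Coastal Zone: 480.867, 215.182, 213.184, 640.631.
Standard weights: 0.19, 0.15, 0.37, 0.29.
Standardized rate: 0.1900×480.867 + 0.1500×215.182 + 0.3700×213.184 + 0.2900×640.631 = 388.3032 per 1,000.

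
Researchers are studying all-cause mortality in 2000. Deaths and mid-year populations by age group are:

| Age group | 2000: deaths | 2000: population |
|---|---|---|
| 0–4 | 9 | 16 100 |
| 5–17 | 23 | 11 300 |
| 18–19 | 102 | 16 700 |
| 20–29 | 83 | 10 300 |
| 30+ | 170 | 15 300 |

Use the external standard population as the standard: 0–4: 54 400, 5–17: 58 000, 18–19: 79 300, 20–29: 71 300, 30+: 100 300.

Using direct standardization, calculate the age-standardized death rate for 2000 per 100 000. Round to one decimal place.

639.1

Age-specific rates per 100 000 for 2000: 55.90, 203.54, 610.78, 805.83, 1111.11.
Standard total = 363 300; weights = 0.1497, 0.1596, 0.2183, 0.1963, 0.2761.
Standardized rate: 0.1497×55.90 + 0.1596×203.54 + 0.2183×610.78 + 0.1963×805.83 + 0.2761×1111.11 = 639.0884 per 100 000.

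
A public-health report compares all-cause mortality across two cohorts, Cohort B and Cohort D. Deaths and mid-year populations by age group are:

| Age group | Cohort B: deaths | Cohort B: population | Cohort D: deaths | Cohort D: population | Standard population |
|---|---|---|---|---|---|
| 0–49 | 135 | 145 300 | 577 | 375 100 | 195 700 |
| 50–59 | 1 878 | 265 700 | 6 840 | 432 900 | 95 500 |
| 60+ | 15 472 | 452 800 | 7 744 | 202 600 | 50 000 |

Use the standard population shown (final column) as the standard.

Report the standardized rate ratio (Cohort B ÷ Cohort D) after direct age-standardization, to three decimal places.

Age-specific rates per 1 000 for Cohort B: 0.929, 7.068, 34.170.
For Cohort D: 1.538, 15.800, 38.223.
Standard total = 341 200; weights = 0.5736, 0.2799, 0.1465.
Cohort B: 0.5736×0.929 + 0.2799×7.068 + 0.1465×34.170 = 7.5185 per 1 000.
Cohort D: 0.5736×1.538 + 0.2799×15.800 + 0.1465×38.223 = 10.9060 per 1 000.
Ratio = 7.5185 ÷ 10.9060 = 0.68939.

0.689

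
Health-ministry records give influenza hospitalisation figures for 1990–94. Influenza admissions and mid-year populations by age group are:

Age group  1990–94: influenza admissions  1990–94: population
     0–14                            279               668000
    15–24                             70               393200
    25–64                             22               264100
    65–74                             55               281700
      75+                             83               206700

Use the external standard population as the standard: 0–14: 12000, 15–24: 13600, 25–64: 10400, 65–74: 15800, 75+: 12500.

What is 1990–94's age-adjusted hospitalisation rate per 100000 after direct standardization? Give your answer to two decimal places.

25.51

Age-specific rates per 100000 for 1990–94: 41.77, 17.80, 8.33, 19.52, 40.15.
Standard total = 64300; weights = 0.1866, 0.2115, 0.1617, 0.2457, 0.1944.
Standardized rate: 0.1866×41.77 + 0.2115×17.80 + 0.1617×8.33 + 0.2457×19.52 + 0.1944×40.15 = 25.5111 per 100000.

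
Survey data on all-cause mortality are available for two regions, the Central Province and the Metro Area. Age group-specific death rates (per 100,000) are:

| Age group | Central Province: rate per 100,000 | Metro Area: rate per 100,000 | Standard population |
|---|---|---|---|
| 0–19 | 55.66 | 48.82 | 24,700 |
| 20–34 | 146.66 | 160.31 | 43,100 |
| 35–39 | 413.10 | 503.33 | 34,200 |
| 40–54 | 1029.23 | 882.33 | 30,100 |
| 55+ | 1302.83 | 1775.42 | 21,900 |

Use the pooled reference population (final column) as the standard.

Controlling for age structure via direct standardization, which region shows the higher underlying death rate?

Standard total = 154,000; weights = 0.1604, 0.2799, 0.2221, 0.1955, 0.1422.
The Central Province: 0.1604×55.66 + 0.2799×146.66 + 0.2221×413.10 + 0.1955×1029.23 + 0.1422×1302.83 = 528.1537 per 100,000.
The Metro Area: 0.1604×48.82 + 0.2799×160.31 + 0.2221×503.33 + 0.1955×882.33 + 0.1422×1775.42 = 589.4086 per 100,000.

Metro Area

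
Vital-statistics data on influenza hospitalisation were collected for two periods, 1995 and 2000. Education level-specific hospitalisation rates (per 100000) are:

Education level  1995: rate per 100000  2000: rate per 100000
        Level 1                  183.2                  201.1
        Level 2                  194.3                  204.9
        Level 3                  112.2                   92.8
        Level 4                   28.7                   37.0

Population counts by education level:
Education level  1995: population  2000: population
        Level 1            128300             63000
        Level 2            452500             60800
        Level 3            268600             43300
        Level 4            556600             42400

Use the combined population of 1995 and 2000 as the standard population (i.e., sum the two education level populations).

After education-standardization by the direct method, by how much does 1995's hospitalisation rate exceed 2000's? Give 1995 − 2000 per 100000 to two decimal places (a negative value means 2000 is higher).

Combined standard total = 1615500; weights = 0.1184, 0.3177, 0.1931, 0.3708.
1995: 0.1184×183.2 + 0.3177×194.3 + 0.1931×112.2 + 0.3708×28.7 = 115.7331 per 100000.
2000: 0.1184×201.1 + 0.3177×204.9 + 0.1931×92.8 + 0.3708×37.0 = 120.5527 per 100000.
Difference = 115.7331 − 120.5527 = -4.8196.

-4.82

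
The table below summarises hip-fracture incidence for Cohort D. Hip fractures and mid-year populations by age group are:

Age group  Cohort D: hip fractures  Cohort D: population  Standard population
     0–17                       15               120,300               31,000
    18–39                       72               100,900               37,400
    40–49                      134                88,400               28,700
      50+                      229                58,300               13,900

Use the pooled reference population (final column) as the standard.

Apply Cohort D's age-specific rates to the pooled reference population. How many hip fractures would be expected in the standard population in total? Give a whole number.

Age-specific rates per 100,000 for Cohort D: 12.47, 71.36, 151.58, 392.80.
Expected hip fractures = Σ (standard pop × age-specific rate ÷ 100,000)
= 31,000×12.47/100,000 + 37,400×71.36/100,000 + 28,700×151.58/100,000 + 13,900×392.80/100,000
= 3.87 + 26.69 + 43.50 + 54.60 = 128.66.

129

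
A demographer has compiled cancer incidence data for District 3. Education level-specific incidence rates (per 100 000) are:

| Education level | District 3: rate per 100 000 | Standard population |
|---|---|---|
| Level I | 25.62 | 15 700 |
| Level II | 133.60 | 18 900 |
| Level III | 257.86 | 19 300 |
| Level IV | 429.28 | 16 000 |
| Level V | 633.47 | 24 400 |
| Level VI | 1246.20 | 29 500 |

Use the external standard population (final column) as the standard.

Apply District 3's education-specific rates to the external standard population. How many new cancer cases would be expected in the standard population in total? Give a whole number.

670

Expected new cancer cases = Σ (standard pop × education-specific rate ÷ 100 000)
= 15 700×25.62/100 000 + 18 900×133.60/100 000 + 19 300×257.86/100 000 + 16 000×429.28/100 000 + 24 400×633.47/100 000 + 29 500×1246.20/100 000
= 4.02 + 25.25 + 49.77 + 68.68 + 154.57 + 367.63 = 669.92.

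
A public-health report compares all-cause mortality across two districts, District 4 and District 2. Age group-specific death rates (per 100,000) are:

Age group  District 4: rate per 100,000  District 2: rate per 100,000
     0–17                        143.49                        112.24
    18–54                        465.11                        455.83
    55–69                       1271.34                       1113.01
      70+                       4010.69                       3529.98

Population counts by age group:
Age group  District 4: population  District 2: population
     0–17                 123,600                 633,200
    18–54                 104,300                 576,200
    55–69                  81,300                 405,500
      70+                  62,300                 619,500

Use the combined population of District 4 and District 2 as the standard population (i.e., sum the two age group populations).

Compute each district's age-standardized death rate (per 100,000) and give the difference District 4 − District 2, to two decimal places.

Combined standard total = 2,605,900; weights = 0.2904, 0.2611, 0.1868, 0.2616.
District 4: 0.2904×143.49 + 0.2611×465.11 + 0.1868×1271.34 + 0.2616×4010.69 = 1449.9702 per 100,000.
District 2: 0.2904×112.24 + 0.2611×455.83 + 0.1868×1113.01 + 0.2616×3529.98 = 1283.1226 per 100,000.
Difference = 1449.9702 − 1283.1226 = 166.8476.

166.85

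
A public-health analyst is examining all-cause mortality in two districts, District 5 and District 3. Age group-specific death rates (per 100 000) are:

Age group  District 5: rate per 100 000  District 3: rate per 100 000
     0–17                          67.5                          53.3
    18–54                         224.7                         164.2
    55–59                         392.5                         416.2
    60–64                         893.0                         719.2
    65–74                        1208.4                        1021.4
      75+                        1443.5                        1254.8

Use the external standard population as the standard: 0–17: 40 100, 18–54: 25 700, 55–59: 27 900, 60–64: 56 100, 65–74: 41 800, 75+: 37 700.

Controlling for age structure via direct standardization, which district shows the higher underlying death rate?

Standard total = 229 300; weights = 0.1749, 0.1121, 0.1217, 0.2447, 0.1823, 0.1644.
District 5: 0.1749×67.5 + 0.1121×224.7 + 0.1217×392.5 + 0.2447×893.0 + 0.1823×1208.4 + 0.1644×1443.5 = 760.8402 per 100 000.
District 3: 0.1749×53.3 + 0.1121×164.2 + 0.1217×416.2 + 0.2447×719.2 + 0.1823×1021.4 + 0.1644×1254.8 = 646.8245 per 100 000.

District 5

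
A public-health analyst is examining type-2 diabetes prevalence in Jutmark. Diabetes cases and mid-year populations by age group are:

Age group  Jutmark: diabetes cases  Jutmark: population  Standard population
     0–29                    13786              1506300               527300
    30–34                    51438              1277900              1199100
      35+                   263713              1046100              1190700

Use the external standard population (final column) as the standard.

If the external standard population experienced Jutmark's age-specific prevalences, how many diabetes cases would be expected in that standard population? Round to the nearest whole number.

Age-specific rates per 1000 for Jutmark: 9.152, 40.252, 252.092.
Expected diabetes cases = Σ (standard pop × age-specific rate ÷ 1000)
= 527300×9.152/1000 + 1199100×40.252/1000 + 1190700×252.092/1000
= 4825.97 + 48266.14 + 300165.44 = 353257.56.

353258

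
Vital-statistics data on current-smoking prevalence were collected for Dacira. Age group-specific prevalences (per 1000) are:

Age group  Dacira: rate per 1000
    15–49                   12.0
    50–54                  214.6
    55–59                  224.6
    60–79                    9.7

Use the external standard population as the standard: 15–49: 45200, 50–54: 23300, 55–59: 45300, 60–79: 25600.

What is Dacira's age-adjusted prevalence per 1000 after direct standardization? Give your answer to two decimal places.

Standard total = 139400; weights = 0.3242, 0.1671, 0.3250, 0.1836.
Standardized rate: 0.3242×12.0 + 0.1671×214.6 + 0.3250×224.6 + 0.1836×9.7 = 114.5286 per 1000.

114.53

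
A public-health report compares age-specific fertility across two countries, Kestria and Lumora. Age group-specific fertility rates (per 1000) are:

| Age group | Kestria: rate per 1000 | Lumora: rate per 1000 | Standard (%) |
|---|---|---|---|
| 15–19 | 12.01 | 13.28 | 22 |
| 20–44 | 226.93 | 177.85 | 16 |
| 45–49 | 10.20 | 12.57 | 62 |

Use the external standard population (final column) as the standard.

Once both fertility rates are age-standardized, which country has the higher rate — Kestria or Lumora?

Kestria

Standard weights: 0.22, 0.16, 0.62.
Kestria: 0.2200×12.01 + 0.1600×226.93 + 0.6200×10.20 = 45.2750 per 1000.
Lumora: 0.2200×13.28 + 0.1600×177.85 + 0.6200×12.57 = 39.1710 per 1000.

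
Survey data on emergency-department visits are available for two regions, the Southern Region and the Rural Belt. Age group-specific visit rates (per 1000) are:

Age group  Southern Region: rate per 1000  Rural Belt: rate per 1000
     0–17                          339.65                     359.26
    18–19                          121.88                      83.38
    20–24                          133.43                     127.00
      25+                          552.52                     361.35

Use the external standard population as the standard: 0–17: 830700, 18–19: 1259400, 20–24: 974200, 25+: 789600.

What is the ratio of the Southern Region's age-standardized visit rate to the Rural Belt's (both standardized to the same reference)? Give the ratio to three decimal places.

1.233

Standard total = 3853900; weights = 0.2155, 0.3268, 0.2528, 0.2049.
The Southern Region: 0.2155×339.65 + 0.3268×121.88 + 0.2528×133.43 + 0.2049×552.52 = 259.9705 per 1000.
The Rural Belt: 0.2155×359.26 + 0.3268×83.38 + 0.2528×127.00 + 0.2049×361.35 = 210.8232 per 1000.
Ratio = 259.9705 ÷ 210.8232 = 1.23312.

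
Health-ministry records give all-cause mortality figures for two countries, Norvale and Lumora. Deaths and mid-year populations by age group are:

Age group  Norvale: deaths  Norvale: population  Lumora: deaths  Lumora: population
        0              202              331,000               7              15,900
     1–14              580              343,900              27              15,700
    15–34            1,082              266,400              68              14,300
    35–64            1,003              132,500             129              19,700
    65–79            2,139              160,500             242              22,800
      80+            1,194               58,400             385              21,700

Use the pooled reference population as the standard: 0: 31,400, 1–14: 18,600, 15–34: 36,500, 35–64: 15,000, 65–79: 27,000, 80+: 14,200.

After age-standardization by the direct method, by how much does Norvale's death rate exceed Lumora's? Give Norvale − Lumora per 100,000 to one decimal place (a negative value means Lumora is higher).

74.5

Age-specific rates per 100,000 for Norvale: 61.03, 168.65, 406.16, 756.98, 1332.71, 2044.52.
For Lumora: 44.03, 171.97, 475.52, 654.82, 1061.40, 1774.19.
Standard total = 142,700; weights = 0.2200, 0.1303, 0.2558, 0.1051, 0.1892, 0.0995.
Norvale: 0.2200×61.03 + 0.1303×168.65 + 0.2558×406.16 + 0.1051×756.98 + 0.1892×1332.71 + 0.0995×2044.52 = 674.4779 per 100,000.
Lumora: 0.2200×44.03 + 0.1303×171.97 + 0.2558×475.52 + 0.1051×654.82 + 0.1892×1061.40 + 0.0995×1774.19 = 599.9407 per 100,000.
Difference = 674.4779 − 599.9407 = 74.5372.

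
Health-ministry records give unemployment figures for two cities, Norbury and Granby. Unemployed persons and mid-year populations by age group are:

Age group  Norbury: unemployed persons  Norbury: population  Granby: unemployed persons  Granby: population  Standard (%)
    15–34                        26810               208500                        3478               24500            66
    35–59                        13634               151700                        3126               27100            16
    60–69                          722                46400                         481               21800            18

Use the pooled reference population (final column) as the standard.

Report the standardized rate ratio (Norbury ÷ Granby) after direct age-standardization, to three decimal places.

Age-specific rates per 1000 for Norbury: 128.585, 89.875, 15.560.
For Granby: 141.959, 115.351, 22.064.
Standard weights: 0.66, 0.16, 0.18.
Norbury: 0.6600×128.585 + 0.1600×89.875 + 0.1800×15.560 = 102.0470 per 1000.
Granby: 0.6600×141.959 + 0.1600×115.351 + 0.1800×22.064 = 116.1207 per 1000.
Ratio = 102.0470 ÷ 116.1207 = 0.87880.

0.879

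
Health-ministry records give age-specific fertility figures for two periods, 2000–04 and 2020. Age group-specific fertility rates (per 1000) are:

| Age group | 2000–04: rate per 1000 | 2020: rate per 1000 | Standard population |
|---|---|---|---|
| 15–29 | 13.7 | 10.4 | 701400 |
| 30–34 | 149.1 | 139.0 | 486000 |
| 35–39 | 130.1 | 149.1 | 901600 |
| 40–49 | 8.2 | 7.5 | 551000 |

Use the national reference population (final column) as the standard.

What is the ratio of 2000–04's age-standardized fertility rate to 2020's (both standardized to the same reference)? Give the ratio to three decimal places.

0.955

Standard total = 2640000; weights = 0.2657, 0.1841, 0.3415, 0.2087.
2000–04: 0.2657×13.7 + 0.1841×149.1 + 0.3415×130.1 + 0.2087×8.2 = 77.2304 per 1000.
2020: 0.2657×10.4 + 0.1841×139.0 + 0.3415×149.1 + 0.2087×7.5 = 80.8370 per 1000.
Ratio = 77.2304 ÷ 80.8370 = 0.95538.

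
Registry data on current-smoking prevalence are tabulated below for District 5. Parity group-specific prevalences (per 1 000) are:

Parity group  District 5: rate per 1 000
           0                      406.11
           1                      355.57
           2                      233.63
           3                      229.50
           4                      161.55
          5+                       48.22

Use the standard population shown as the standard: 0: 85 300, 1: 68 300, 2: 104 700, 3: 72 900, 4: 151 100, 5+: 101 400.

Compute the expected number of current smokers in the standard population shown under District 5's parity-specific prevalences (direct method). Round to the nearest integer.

Expected current smokers = Σ (standard pop × parity-specific rate ÷ 1 000)
= 85 300×406.11/1 000 + 68 300×355.57/1 000 + 104 700×233.63/1 000 + 72 900×229.50/1 000 + 151 100×161.55/1 000 + 101 400×48.22/1 000
= 34641.18 + 24285.43 + 24461.06 + 16730.55 + 24410.21 + 4889.51 = 129417.94.

129418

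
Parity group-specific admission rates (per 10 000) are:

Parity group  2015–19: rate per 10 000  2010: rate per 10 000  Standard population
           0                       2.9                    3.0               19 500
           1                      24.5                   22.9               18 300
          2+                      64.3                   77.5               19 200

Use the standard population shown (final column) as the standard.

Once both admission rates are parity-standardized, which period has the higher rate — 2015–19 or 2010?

Standard total = 57 000; weights = 0.3421, 0.3211, 0.3368.
2015–19: 0.3421×2.9 + 0.3211×24.5 + 0.3368×64.3 = 30.5168 per 10 000.
2010: 0.3421×3.0 + 0.3211×22.9 + 0.3368×77.5 = 34.4837 per 10 000.

2010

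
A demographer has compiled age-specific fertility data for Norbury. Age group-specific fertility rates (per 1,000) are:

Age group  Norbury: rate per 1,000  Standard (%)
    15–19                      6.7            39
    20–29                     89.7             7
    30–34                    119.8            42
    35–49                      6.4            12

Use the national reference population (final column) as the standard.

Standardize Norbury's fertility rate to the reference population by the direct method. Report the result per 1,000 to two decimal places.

Standard weights: 0.39, 0.07, 0.42, 0.12.
Standardized rate: 0.3900×6.7 + 0.0700×89.7 + 0.4200×119.8 + 0.1200×6.4 = 59.9760 per 1,000.

59.98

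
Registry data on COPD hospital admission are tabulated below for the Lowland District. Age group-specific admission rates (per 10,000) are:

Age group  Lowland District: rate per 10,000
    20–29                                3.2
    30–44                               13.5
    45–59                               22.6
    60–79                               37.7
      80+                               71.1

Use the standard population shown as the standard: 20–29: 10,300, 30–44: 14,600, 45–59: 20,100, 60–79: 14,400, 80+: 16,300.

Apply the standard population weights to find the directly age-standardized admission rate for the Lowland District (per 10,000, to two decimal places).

Standard total = 75,700; weights = 0.1361, 0.1929, 0.2655, 0.1902, 0.2153.
Standardized rate: 0.1361×3.2 + 0.1929×13.5 + 0.2655×22.6 + 0.1902×37.7 + 0.2153×71.1 = 31.5209 per 10,000.

31.52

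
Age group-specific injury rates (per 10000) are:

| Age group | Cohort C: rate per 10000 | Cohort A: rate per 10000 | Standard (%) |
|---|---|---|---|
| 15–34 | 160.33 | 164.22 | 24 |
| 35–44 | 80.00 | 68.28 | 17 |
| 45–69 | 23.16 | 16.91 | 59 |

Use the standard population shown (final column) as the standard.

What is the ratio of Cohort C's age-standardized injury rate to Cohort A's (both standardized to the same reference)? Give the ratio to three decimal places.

Standard weights: 0.24, 0.17, 0.59.
Cohort C: 0.2400×160.33 + 0.1700×80.00 + 0.5900×23.16 = 65.7436 per 10000.
Cohort A: 0.2400×164.22 + 0.1700×68.28 + 0.5900×16.91 = 60.9973 per 10000.
Ratio = 65.7436 ÷ 60.9973 = 1.07781.

1.078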